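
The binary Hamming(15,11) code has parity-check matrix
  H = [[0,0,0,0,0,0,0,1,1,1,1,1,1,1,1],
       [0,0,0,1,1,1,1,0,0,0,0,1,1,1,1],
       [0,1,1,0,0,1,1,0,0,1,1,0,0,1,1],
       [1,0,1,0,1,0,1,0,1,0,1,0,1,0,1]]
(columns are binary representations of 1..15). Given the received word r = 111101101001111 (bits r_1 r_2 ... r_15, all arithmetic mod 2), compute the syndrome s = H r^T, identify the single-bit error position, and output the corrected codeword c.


s = (1, 1, 0, 0)^T, error position = 12, corrected codeword c = 111101101000111

Compute s = H r^T mod 2 one row at a time:
  s_1 = 0 + 1 + 0 + 0 + 1 + 1 + 1 + 1 = 5 ≡ 1 (mod 2).
  s_2 = 1 + 0 + 1 + 1 + 1 + 1 + 1 + 1 = 7 ≡ 1 (mod 2).
  s_3 = 1 + 1 + 1 + 1 + 0 + 0 + 1 + 1 = 6 ≡ 0 (mod 2).
  s_4 = 1 + 1 + 0 + 1 + 1 + 0 + 1 + 1 = 6 ≡ 0 (mod 2).
s = (1, 1, 0, 0)^T — this equals column 12 of H (binary 1100), so error is at position 12.
Correct: flip bit 12 of r = 111101101001111 to get c = 111101101000111.


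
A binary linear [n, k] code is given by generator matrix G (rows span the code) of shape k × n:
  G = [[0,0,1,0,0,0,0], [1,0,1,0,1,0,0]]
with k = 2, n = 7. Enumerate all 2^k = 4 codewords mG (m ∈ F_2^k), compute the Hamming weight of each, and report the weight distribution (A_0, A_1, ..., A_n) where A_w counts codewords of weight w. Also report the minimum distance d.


Weight distribution: A_0 = 1, A_1 = 1, A_2 = 1, A_3 = 1. Minimum distance d = 1.

Enumerate all 2^2 = 4 messages m ∈ F_2^2.
For each, compute codeword c = mG in F_2^7, then tally its weight.
  m = 00 → c = 0000000, weight = 0.
  m = 10 → c = 0010000, weight = 1.
  m = 01 → c = 1010100, weight = 3.
  m = 11 → c = 1000100, weight = 2.
Tally weights:
  weight 0: 1 codewords.
  weight 1: 1 codewords.
  weight 2: 1 codewords.
  weight 3: 1 codewords.
Minimum distance d = smallest w > 0 with A_w > 0 = 1.
Sanity: Σ A_w = 4 = 2^2 = 4 ✓.


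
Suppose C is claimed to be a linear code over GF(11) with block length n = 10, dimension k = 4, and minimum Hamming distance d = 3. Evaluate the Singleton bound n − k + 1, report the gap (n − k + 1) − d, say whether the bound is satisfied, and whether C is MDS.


Singleton RHS = n − k + 1 = 7, slack = 4, bound satisfied, not MDS.

Singleton bound: d ≤ n − k + 1.
Here n = 10, k = 4, so n − k + 1 = 7.
Given d = 3, check d ≤ 7: YES.
Slack = (n − k + 1) − d = 4.
The code is NOT MDS (slack = 4 > 0).
Description: the claimed parameters are [10, 4, 3]_11; such a code would be non-MDS.


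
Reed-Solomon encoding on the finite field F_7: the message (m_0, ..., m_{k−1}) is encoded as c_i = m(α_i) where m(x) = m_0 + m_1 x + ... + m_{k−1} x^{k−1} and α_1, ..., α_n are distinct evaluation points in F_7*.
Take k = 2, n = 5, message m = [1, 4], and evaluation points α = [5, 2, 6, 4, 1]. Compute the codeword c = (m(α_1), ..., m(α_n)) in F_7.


c = [0, 2, 4, 3, 5]

Message polynomial: m(x) = 1 + 4·x (mod 7).
For each evaluation point α_i, compute m(α_i) mod 7:
  α_1 = 5: Horner steps 4 → 0, so m(5) = 0.
  α_2 = 2: Horner steps 4 → 2, so m(2) = 2.
  α_3 = 6: Horner steps 4 → 4, so m(6) = 4.
  α_4 = 4: Horner steps 4 → 3, so m(4) = 3.
  α_5 = 1: Horner steps 4 → 5, so m(1) = 5.
Codeword c = [0, 2, 4, 3, 5] ∈ F_7^5.


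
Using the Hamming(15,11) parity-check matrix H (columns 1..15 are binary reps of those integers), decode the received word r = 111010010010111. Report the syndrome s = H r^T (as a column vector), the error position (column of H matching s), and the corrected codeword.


s = (1, 0, 1, 0)^T, error position = 10, corrected codeword c = 111010010110111

Compute s = H r^T mod 2 one row at a time:
  s_1 = 1 + 0 + 0 + 1 + 0 + 1 + 1 + 1 = 5 ≡ 1 (mod 2).
  s_2 = 0 + 1 + 0 + 0 + 0 + 1 + 1 + 1 = 4 ≡ 0 (mod 2).
  s_3 = 1 + 1 + 0 + 0 + 0 + 1 + 1 + 1 = 5 ≡ 1 (mod 2).
  s_4 = 1 + 1 + 1 + 0 + 0 + 1 + 1 + 1 = 6 ≡ 0 (mod 2).
s = (1, 0, 1, 0)^T — this equals column 10 of H (binary 1010), so error is at position 10.
Correct: flip bit 10 of r = 111010010010111 to get c = 111010010110111.


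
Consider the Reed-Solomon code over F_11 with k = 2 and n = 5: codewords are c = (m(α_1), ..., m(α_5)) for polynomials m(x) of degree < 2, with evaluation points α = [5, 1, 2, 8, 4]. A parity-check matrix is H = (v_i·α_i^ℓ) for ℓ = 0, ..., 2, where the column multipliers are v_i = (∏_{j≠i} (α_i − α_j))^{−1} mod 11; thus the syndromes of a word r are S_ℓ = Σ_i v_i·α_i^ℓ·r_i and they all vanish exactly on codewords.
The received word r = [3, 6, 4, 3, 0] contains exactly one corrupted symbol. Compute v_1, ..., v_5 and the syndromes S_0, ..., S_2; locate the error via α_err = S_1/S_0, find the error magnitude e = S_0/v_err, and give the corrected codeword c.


S = (2, 10, 6), error at position 1, error magnitude e = 5, c = [9, 6, 4, 3, 0].

Step 1: column multipliers v_i = (∏_{j≠i}(α_i − α_j))^{−1} mod 11.
  i = 1 (α = 5): (5−1)(5−2)(5−8)(5−4) = 4·3·(−3)·1 = −36 ≡ 8, so v_1 = 8^{−1} = 7 (mod 11).
  i = 2 (α = 1): (1−5)(1−2)(1−8)(1−4) = (−4)·(−1)·(−7)·(−3) = 84 ≡ 7, so v_2 = 7^{−1} = 8 (mod 11).
  i = 3 (α = 2): (2−5)(2−1)(2−8)(2−4) = (−3)·1·(−6)·(−2) = −36 ≡ 8, so v_3 = 8^{−1} = 7 (mod 11).
  i = 4 (α = 8): (8−5)(8−1)(8−2)(8−4) = 3·7·6·4 = 504 ≡ 9, so v_4 = 9^{−1} = 5 (mod 11).
  i = 5 (α = 4): (4−5)(4−1)(4−2)(4−8) = (−1)·3·2·(−4) = 24 ≡ 2, so v_5 = 2^{−1} = 6 (mod 11).
  v = [7, 8, 7, 5, 6].
Step 2: syndromes of r = [3, 6, 4, 3, 0] (all sums mod 11).
  S_0 = Σ v_i r_i = 7·3 + 8·6 + 7·4 + 5·3 + 6·0 = 112 ≡ 2.
  S_1 = Σ v_i α_i r_i = 7·5·3 + 8·1·6 + 7·2·4 + 5·8·3 + 6·4·0 = 329 ≡ 10.
  α_i^2 mod 11 = [3, 1, 4, 9, 5].
  S_2 = Σ v_i α_i^2 r_i = 7·3·3 + 8·1·6 + 7·4·4 + 5·9·3 + 6·5·0 = 358 ≡ 6.
  S = (2, 10, 6) ≠ 0, so r is not a codeword (an error is present).
Step 3: locate the error. For a single error e at position i, S_ℓ = v_i·e·α_i^ℓ, so α_err = S_1/S_0.
  S_0^{−1} = 2^{−1} = 6 (mod 11), so α_err = 10·6 = 60 ≡ 5 = α_1. Error position i = 1.
  Consistency check: S_2/S_1 = 6·10 = 60 ≡ 5 = α_err ✓ (single-error assumption holds).
Step 4: error magnitude e = S_0/v_1 = S_0·∏_{j≠1}(α_1 − α_j) = 2·8 = 16 ≡ 5 (mod 11).
Step 5: correct position 1: c_1 = r_1 − e = 3 − 5 ≡ 9 (mod 11). Hence c = [9, 6, 4, 3, 0].
  Check: interpolating c through the α_i gives m(x) = 8 + 9·x (degree < 2) with m(α_i) = c_i for every i, so c is indeed a codeword.


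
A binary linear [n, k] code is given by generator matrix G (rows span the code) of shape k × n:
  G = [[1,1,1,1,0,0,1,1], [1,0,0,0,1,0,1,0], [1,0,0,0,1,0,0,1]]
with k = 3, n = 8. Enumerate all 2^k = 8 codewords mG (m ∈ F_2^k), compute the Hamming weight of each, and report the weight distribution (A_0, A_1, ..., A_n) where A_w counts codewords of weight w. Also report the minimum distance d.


Weight distribution: A_0 = 1, A_2 = 1, A_3 = 2, A_4 = 1, A_5 = 2, A_6 = 1. Minimum distance d = 2.

Enumerate all 2^3 = 8 messages m ∈ F_2^3.
For each, compute codeword c = mG in F_2^8, then tally its weight.
  m = 000 → c = 00000000, weight = 0.
  m = 100 → c = 11110011, weight = 6.
  m = 010 → c = 10001010, weight = 3.
  m = 110 → c = 01111001, weight = 5.
  m = 001 → c = 10001001, weight = 3.
  m = 101 → c = 01111010, weight = 5.
  m = 011 → c = 00000011, weight = 2.
  m = 111 → c = 11110000, weight = 4.
Tally weights:
  weight 0: 1 codewords.
  weight 2: 1 codewords.
  weight 3: 2 codewords.
  weight 4: 1 codewords.
  weight 5: 2 codewords.
  weight 6: 1 codewords.
Minimum distance d = smallest w > 0 with A_w > 0 = 2.
Sanity: Σ A_w = 8 = 2^3 = 8 ✓.


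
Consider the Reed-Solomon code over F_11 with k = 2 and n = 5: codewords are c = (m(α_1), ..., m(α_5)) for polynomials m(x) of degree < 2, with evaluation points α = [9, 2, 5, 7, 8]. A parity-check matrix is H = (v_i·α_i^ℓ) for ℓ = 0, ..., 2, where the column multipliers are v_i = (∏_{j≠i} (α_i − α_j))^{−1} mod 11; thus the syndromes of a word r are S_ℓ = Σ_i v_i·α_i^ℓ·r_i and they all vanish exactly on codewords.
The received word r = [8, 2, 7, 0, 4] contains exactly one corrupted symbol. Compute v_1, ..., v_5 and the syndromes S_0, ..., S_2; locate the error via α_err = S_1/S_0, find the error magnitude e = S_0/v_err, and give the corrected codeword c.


S = (3, 4, 9), error at position 3, error magnitude e = 4, c = [8, 2, 3, 0, 4].

Step 1: column multipliers v_i = (∏_{j≠i}(α_i − α_j))^{−1} mod 11.
  i = 1 (α = 9): (9−2)(9−5)(9−7)(9−8) = 7·4·2·1 = 56 ≡ 1, so v_1 = 1^{−1} = 1 (mod 11).
  i = 2 (α = 2): (2−9)(2−5)(2−7)(2−8) = (−7)·(−3)·(−5)·(−6) = 630 ≡ 3, so v_2 = 3^{−1} = 4 (mod 11).
  i = 3 (α = 5): (5−9)(5−2)(5−7)(5−8) = (−4)·3·(−2)·(−3) = −72 ≡ 5, so v_3 = 5^{−1} = 9 (mod 11).
  i = 4 (α = 7): (7−9)(7−2)(7−5)(7−8) = (−2)·5·2·(−1) = 20 ≡ 9, so v_4 = 9^{−1} = 5 (mod 11).
  i = 5 (α = 8): (8−9)(8−2)(8−5)(8−7) = (−1)·6·3·1 = −18 ≡ 4, so v_5 = 4^{−1} = 3 (mod 11).
  v = [1, 4, 9, 5, 3].
Step 2: syndromes of r = [8, 2, 7, 0, 4] (all sums mod 11).
  S_0 = Σ v_i r_i = 1·8 + 4·2 + 9·7 + 5·0 + 3·4 = 91 ≡ 3.
  S_1 = Σ v_i α_i r_i = 1·9·8 + 4·2·2 + 9·5·7 + 5·7·0 + 3·8·4 = 499 ≡ 4.
  α_i^2 mod 11 = [4, 4, 3, 5, 9].
  S_2 = Σ v_i α_i^2 r_i = 1·4·8 + 4·4·2 + 9·3·7 + 5·5·0 + 3·9·4 = 361 ≡ 9.
  S = (3, 4, 9) ≠ 0, so r is not a codeword (an error is present).
Step 3: locate the error. For a single error e at position i, S_ℓ = v_i·e·α_i^ℓ, so α_err = S_1/S_0.
  S_0^{−1} = 3^{−1} = 4 (mod 11), so α_err = 4·4 = 16 ≡ 5 = α_3. Error position i = 3.
  Consistency check: S_2/S_1 = 9·3 = 27 ≡ 5 = α_err ✓ (single-error assumption holds).
Step 4: error magnitude e = S_0/v_3 = S_0·∏_{j≠3}(α_3 − α_j) = 3·5 = 15 ≡ 4 (mod 11).
Step 5: correct position 3: c_3 = r_3 − e = 7 − 4 ≡ 3 (mod 11). Hence c = [8, 2, 3, 0, 4].
  Check: interpolating c through the α_i gives m(x) = 5 + 4·x (degree < 2) with m(α_i) = c_i for every i, so c is indeed a codeword.


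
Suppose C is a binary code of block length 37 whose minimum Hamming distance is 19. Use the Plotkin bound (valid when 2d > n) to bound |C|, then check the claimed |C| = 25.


Plotkin bound M ≤ 38; given |C| = 25 ≤ bound (satisfied).

Check applicability: 2d = 38, n = 37.
2d − n = 1 > 0, so Plotkin applies.
Compute d/(2d−n) = 19/1 ≈ 19.0000.
⌊d/(2d−n)⌋ = 19.
Plotkin bound: M ≤ 2·19 = 38.
Given |C| = 25, check: satisfied.
This |C| is below the Plotkin bound.


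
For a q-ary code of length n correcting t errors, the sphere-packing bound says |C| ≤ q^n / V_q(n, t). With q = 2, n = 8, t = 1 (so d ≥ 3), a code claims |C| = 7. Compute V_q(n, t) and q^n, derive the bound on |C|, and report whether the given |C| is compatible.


V_q(n, t) = 9, q^n = 256, Hamming bound = 28, |C| = 7 ≤ bound (satisfied).

Step 1: Compute V_q(n, t) = Σ_{j=0}^1 C(n, j) (q−1)^j.
  j = 0: C(8,0)·(1)^0 = 1·1 = 1.
  j = 1: C(8,1)·(1)^1 = 8·1 = 8.
  V_q(n, t) = 1 + 8 = 9.
Step 2: q^n = 2^8 = 256.
Step 3: Hamming bound ⌊q^n / V_q(n,t)⌋ = ⌊256/9⌋ = 28.
Step 4: Compare |C| = 7 to 28: satisfied.
The claimed |C| lies below the Hamming bound.


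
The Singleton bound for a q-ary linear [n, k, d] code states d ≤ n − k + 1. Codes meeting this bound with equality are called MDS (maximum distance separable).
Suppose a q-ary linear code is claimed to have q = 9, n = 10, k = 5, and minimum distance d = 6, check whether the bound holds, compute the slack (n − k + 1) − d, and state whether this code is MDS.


Singleton RHS = n − k + 1 = 6, slack = 0, bound satisfied, MDS.

Singleton bound: d ≤ n − k + 1.
Here n = 10, k = 5, so n − k + 1 = 6.
Given d = 6, check d ≤ 6: YES.
Slack = (n − k + 1) − d = 0.
The code is MDS (slack = 0).
Description: the claimed parameters are [10, 5, 6]_9; such a code would be MDS (meets Singleton bound).


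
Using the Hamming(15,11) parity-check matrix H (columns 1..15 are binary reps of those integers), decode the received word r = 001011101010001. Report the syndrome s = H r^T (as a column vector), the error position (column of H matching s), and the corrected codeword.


s = (1, 0, 1, 0)^T, error position = 10, corrected codeword c = 001011101110001

Compute s = H r^T mod 2 one row at a time:
  s_1 = 0 + 1 + 0 + 1 + 0 + 0 + 0 + 1 = 3 ≡ 1 (mod 2).
  s_2 = 0 + 1 + 1 + 1 + 0 + 0 + 0 + 1 = 4 ≡ 0 (mod 2).
  s_3 = 0 + 1 + 1 + 1 + 0 + 1 + 0 + 1 = 5 ≡ 1 (mod 2).
  s_4 = 0 + 1 + 1 + 1 + 1 + 1 + 0 + 1 = 6 ≡ 0 (mod 2).
s = (1, 0, 1, 0)^T — this equals column 10 of H (binary 1010), so error is at position 10.
Correct: flip bit 10 of r = 001011101010001 to get c = 001011101110001.


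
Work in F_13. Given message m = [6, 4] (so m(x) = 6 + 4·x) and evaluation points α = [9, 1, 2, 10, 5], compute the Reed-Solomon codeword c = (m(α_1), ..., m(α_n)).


c = [3, 10, 1, 7, 0]

Message polynomial: m(x) = 6 + 4·x (mod 13).
For each evaluation point α_i, compute m(α_i) mod 13:
  α_1 = 9: Horner steps 4 → 3, so m(9) = 3.
  α_2 = 1: Horner steps 4 → 10, so m(1) = 10.
  α_3 = 2: Horner steps 4 → 1, so m(2) = 1.
  α_4 = 10: Horner steps 4 → 7, so m(10) = 7.
  α_5 = 5: Horner steps 4 → 0, so m(5) = 0.
Codeword c = [3, 10, 1, 7, 0] ∈ F_13^5.


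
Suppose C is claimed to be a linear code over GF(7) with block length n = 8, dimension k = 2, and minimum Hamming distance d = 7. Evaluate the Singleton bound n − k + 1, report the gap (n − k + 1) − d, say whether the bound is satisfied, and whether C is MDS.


Singleton RHS = n − k + 1 = 7, slack = 0, bound satisfied, MDS.

Singleton bound: d ≤ n − k + 1.
Here n = 8, k = 2, so n − k + 1 = 7.
Given d = 7, check d ≤ 7: YES.
Slack = (n − k + 1) − d = 0.
The code is MDS (slack = 0).
Description: the claimed parameters are [8, 2, 7]_7; such a code would be MDS (meets Singleton bound).


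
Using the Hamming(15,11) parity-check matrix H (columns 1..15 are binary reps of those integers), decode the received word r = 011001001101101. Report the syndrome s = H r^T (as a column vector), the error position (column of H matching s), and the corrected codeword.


s = (1, 0, 1, 0)^T, error position = 10, corrected codeword c = 011001001001101

Compute s = H r^T mod 2 one row at a time:
  s_1 = 0 + 1 + 1 + 0 + 1 + 1 + 0 + 1 = 5 ≡ 1 (mod 2).
  s_2 = 0 + 0 + 1 + 0 + 1 + 1 + 0 + 1 = 4 ≡ 0 (mod 2).
  s_3 = 1 + 1 + 1 + 0 + 1 + 0 + 0 + 1 = 5 ≡ 1 (mod 2).
  s_4 = 0 + 1 + 0 + 0 + 1 + 0 + 1 + 1 = 4 ≡ 0 (mod 2).
s = (1, 0, 1, 0)^T — this equals column 10 of H (binary 1010), so error is at position 10.
Correct: flip bit 10 of r = 011001001101101 to get c = 011001001001101.


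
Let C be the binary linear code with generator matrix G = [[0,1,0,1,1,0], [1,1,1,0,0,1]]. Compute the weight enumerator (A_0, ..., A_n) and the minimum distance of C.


Weight distribution: A_0 = 1, A_3 = 1, A_4 = 1, A_5 = 1. Minimum distance d = 3.

Enumerate all 2^2 = 4 messages m ∈ F_2^2.
For each, compute codeword c = mG in F_2^6, then tally its weight.
  m = 00 → c = 000000, weight = 0.
  m = 10 → c = 010110, weight = 3.
  m = 01 → c = 111001, weight = 4.
  m = 11 → c = 101111, weight = 5.
Tally weights:
  weight 0: 1 codewords.
  weight 3: 1 codewords.
  weight 4: 1 codewords.
  weight 5: 1 codewords.
Minimum distance d = smallest w > 0 with A_w > 0 = 3.
Sanity: Σ A_w = 4 = 2^2 = 4 ✓.


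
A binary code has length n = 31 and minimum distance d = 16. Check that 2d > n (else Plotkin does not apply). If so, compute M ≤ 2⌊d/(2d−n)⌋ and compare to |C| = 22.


Plotkin bound M ≤ 32; given |C| = 22 ≤ bound (satisfied).

Check applicability: 2d = 32, n = 31.
2d − n = 1 > 0, so Plotkin applies.
Compute d/(2d−n) = 16/1 ≈ 16.0000.
⌊d/(2d−n)⌋ = 16.
Plotkin bound: M ≤ 2·16 = 32.
Given |C| = 22, check: satisfied.
This |C| is below the Plotkin bound.


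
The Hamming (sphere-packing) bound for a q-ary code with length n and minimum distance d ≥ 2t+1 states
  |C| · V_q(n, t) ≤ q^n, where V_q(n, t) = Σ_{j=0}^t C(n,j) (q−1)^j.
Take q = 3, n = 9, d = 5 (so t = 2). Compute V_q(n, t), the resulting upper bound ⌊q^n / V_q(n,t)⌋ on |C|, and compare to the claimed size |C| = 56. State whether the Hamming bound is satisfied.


V_q(n, t) = 163, q^n = 19683, Hamming bound = 120, |C| = 56 ≤ bound (satisfied).

Step 1: Compute V_q(n, t) = Σ_{j=0}^2 C(n, j) (q−1)^j.
  j = 0: C(9,0)·(2)^0 = 1·1 = 1.
  j = 1: C(9,1)·(2)^1 = 9·2 = 18.
  j = 2: C(9,2)·(2)^2 = 36·4 = 144.
  V_q(n, t) = 1 + 18 + 144 = 163.
Step 2: q^n = 3^9 = 19683.
Step 3: Hamming bound ⌊q^n / V_q(n,t)⌋ = ⌊19683/163⌋ = 120.
Step 4: Compare |C| = 56 to 120: satisfied.
The claimed |C| lies below the Hamming bound.


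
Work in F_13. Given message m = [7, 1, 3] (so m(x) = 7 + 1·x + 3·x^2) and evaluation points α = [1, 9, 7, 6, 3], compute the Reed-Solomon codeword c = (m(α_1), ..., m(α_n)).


c = [11, 12, 5, 4, 11]

Message polynomial: m(x) = 7 + 1·x + 3·x^2 (mod 13).
For each evaluation point α_i, compute m(α_i) mod 13:
  α_1 = 1: Horner steps 3 → 4 → 11, so m(1) = 11.
  α_2 = 9: Horner steps 3 → 2 → 12, so m(9) = 12.
  α_3 = 7: Horner steps 3 → 9 → 5, so m(7) = 5.
  α_4 = 6: Horner steps 3 → 6 → 4, so m(6) = 4.
  α_5 = 3: Horner steps 3 → 10 → 11, so m(3) = 11.
Codeword c = [11, 12, 5, 4, 11] ∈ F_13^5.


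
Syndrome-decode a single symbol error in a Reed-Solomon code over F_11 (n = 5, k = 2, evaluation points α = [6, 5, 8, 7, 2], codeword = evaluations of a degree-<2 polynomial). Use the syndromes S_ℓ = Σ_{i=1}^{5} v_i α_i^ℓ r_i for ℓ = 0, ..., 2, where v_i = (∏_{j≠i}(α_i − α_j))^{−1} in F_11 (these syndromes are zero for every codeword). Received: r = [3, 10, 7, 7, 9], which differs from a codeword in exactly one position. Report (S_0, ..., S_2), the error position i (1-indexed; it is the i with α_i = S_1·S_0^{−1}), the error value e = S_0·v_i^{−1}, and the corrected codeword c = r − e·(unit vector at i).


S = (6, 4, 10), error at position 3, error magnitude e = 7, c = [3, 10, 0, 7, 9].

Step 1: column multipliers v_i = (∏_{j≠i}(α_i − α_j))^{−1} mod 11.
  i = 1 (α = 6): (6−5)(6−8)(6−7)(6−2) = 1·(−2)·(−1)·4 = 8 ≡ 8, so v_1 = 8^{−1} = 7 (mod 11).
  i = 2 (α = 5): (5−6)(5−8)(5−7)(5−2) = (−1)·(−3)·(−2)·3 = −18 ≡ 4, so v_2 = 4^{−1} = 3 (mod 11).
  i = 3 (α = 8): (8−6)(8−5)(8−7)(8−2) = 2·3·1·6 = 36 ≡ 3, so v_3 = 3^{−1} = 4 (mod 11).
  i = 4 (α = 7): (7−6)(7−5)(7−8)(7−2) = 1·2·(−1)·5 = −10 ≡ 1, so v_4 = 1^{−1} = 1 (mod 11).
  i = 5 (α = 2): (2−6)(2−5)(2−8)(2−7) = (−4)·(−3)·(−6)·(−5) = 360 ≡ 8, so v_5 = 8^{−1} = 7 (mod 11).
  v = [7, 3, 4, 1, 7].
Step 2: syndromes of r = [3, 10, 7, 7, 9] (all sums mod 11).
  S_0 = Σ v_i r_i = 7·3 + 3·10 + 4·7 + 1·7 + 7·9 = 149 ≡ 6.
  S_1 = Σ v_i α_i r_i = 7·6·3 + 3·5·10 + 4·8·7 + 1·7·7 + 7·2·9 = 675 ≡ 4.
  α_i^2 mod 11 = [3, 3, 9, 5, 4].
  S_2 = Σ v_i α_i^2 r_i = 7·3·3 + 3·3·10 + 4·9·7 + 1·5·7 + 7·4·9 = 692 ≡ 10.
  S = (6, 4, 10) ≠ 0, so r is not a codeword (an error is present).
Step 3: locate the error. For a single error e at position i, S_ℓ = v_i·e·α_i^ℓ, so α_err = S_1/S_0.
  S_0^{−1} = 6^{−1} = 2 (mod 11), so α_err = 4·2 = 8 ≡ 8 = α_3. Error position i = 3.
  Consistency check: S_2/S_1 = 10·3 = 30 ≡ 8 = α_err ✓ (single-error assumption holds).
Step 4: error magnitude e = S_0/v_3 = S_0·∏_{j≠3}(α_3 − α_j) = 6·3 = 18 ≡ 7 (mod 11).
Step 5: correct position 3: c_3 = r_3 − e = 7 − 7 ≡ 0 (mod 11). Hence c = [3, 10, 0, 7, 9].
  Check: interpolating c through the α_i gives m(x) = 1 + 4·x (degree < 2) with m(α_i) = c_i for every i, so c is indeed a codeword.


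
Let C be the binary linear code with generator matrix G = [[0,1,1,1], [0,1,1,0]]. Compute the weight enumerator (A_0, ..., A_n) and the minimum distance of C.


Weight distribution: A_0 = 1, A_1 = 1, A_2 = 1, A_3 = 1. Minimum distance d = 1.

Enumerate all 2^2 = 4 messages m ∈ F_2^2.
For each, compute codeword c = mG in F_2^4, then tally its weight.
  m = 00 → c = 0000, weight = 0.
  m = 10 → c = 0111, weight = 3.
  m = 01 → c = 0110, weight = 2.
  m = 11 → c = 0001, weight = 1.
Tally weights:
  weight 0: 1 codewords.
  weight 1: 1 codewords.
  weight 2: 1 codewords.
  weight 3: 1 codewords.
Minimum distance d = smallest w > 0 with A_w > 0 = 1.
Sanity: Σ A_w = 4 = 2^2 = 4 ✓.


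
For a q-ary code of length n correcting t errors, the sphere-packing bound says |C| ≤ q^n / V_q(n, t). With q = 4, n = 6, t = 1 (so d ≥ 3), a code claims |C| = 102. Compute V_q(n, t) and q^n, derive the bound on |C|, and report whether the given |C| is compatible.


V_q(n, t) = 19, q^n = 4096, Hamming bound = 215, |C| = 102 ≤ bound (satisfied).

Step 1: Compute V_q(n, t) = Σ_{j=0}^1 C(n, j) (q−1)^j.
  j = 0: C(6,0)·(3)^0 = 1·1 = 1.
  j = 1: C(6,1)·(3)^1 = 6·3 = 18.
  V_q(n, t) = 1 + 18 = 19.
Step 2: q^n = 4^6 = 4096.
Step 3: Hamming bound ⌊q^n / V_q(n,t)⌋ = ⌊4096/19⌋ = 215.
Step 4: Compare |C| = 102 to 215: satisfied.
The claimed |C| lies below the Hamming bound.


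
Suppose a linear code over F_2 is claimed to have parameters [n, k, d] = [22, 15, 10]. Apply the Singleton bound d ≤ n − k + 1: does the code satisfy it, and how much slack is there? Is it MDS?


Singleton RHS = n − k + 1 = 8, slack = -2, bound violated (no such code; not MDS).

Singleton bound: d ≤ n − k + 1.
Here n = 22, k = 15, so n − k + 1 = 8.
Given d = 10, check d ≤ 8: NO.
Slack = (n − k + 1) − d = -2.
The slack is negative: d = 10 exceeds n − k + 1 = 8 by 2, so the Singleton bound is violated and no linear [22, 15, 10]_2 code can exist. In particular it is not MDS (MDS requires d = n − k + 1 exactly).
Description: the claimed parameters are [22, 15, 10]_2; such a code would be impossible (violates the Singleton bound).


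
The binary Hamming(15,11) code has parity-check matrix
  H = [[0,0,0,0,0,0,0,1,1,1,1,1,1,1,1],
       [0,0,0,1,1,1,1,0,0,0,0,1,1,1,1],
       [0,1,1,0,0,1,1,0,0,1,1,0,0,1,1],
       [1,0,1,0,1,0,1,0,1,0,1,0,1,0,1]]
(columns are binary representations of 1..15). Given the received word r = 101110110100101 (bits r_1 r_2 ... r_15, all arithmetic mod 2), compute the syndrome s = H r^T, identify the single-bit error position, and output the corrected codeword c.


s = (0, 1, 0, 0)^T, error position = 4, corrected codeword c = 101010110100101

Compute s = H r^T mod 2 one row at a time:
  s_1 = 1 + 0 + 1 + 0 + 0 + 1 + 0 + 1 = 4 ≡ 0 (mod 2).
  s_2 = 1 + 1 + 0 + 1 + 0 + 1 + 0 + 1 = 5 ≡ 1 (mod 2).
  s_3 = 0 + 1 + 0 + 1 + 1 + 0 + 0 + 1 = 4 ≡ 0 (mod 2).
  s_4 = 1 + 1 + 1 + 1 + 0 + 0 + 1 + 1 = 6 ≡ 0 (mod 2).
s = (0, 1, 0, 0)^T — this equals column 4 of H (binary 0100), so error is at position 4.
Correct: flip bit 4 of r = 101110110100101 to get c = 101010110100101.


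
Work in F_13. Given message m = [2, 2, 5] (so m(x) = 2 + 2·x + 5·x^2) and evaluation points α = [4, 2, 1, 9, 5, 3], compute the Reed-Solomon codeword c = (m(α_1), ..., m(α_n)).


c = [12, 0, 9, 9, 7, 1]

Message polynomial: m(x) = 2 + 2·x + 5·x^2 (mod 13).
For each evaluation point α_i, compute m(α_i) mod 13:
  α_1 = 4: Horner steps 5 → 9 → 12, so m(4) = 12.
  α_2 = 2: Horner steps 5 → 12 → 0, so m(2) = 0.
  α_3 = 1: Horner steps 5 → 7 → 9, so m(1) = 9.
  α_4 = 9: Horner steps 5 → 8 → 9, so m(9) = 9.
  α_5 = 5: Horner steps 5 → 1 → 7, so m(5) = 7.
  α_6 = 3: Horner steps 5 → 4 → 1, so m(3) = 1.
Codeword c = [12, 0, 9, 9, 7, 1] ∈ F_13^6.


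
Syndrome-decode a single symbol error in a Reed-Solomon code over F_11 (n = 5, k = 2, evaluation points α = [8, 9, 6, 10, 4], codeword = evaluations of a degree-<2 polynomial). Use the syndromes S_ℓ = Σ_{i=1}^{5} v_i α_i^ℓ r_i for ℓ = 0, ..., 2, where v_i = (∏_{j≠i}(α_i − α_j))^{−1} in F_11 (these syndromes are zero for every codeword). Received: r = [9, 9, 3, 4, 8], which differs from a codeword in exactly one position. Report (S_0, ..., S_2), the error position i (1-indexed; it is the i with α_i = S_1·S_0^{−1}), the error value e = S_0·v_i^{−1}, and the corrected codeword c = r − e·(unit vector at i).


S = (9, 4, 3), error at position 2, error magnitude e = 8, c = [9, 1, 3, 4, 8].

Step 1: column multipliers v_i = (∏_{j≠i}(α_i − α_j))^{−1} mod 11.
  i = 1 (α = 8): (8−9)(8−6)(8−10)(8−4) = (−1)·2·(−2)·4 = 16 ≡ 5, so v_1 = 5^{−1} = 9 (mod 11).
  i = 2 (α = 9): (9−8)(9−6)(9−10)(9−4) = 1·3·(−1)·5 = −15 ≡ 7, so v_2 = 7^{−1} = 8 (mod 11).
  i = 3 (α = 6): (6−8)(6−9)(6−10)(6−4) = (−2)·(−3)·(−4)·2 = −48 ≡ 7, so v_3 = 7^{−1} = 8 (mod 11).
  i = 4 (α = 10): (10−8)(10−9)(10−6)(10−4) = 2·1·4·6 = 48 ≡ 4, so v_4 = 4^{−1} = 3 (mod 11).
  i = 5 (α = 4): (4−8)(4−9)(4−6)(4−10) = (−4)·(−5)·(−2)·(−6) = 240 ≡ 9, so v_5 = 9^{−1} = 5 (mod 11).
  v = [9, 8, 8, 3, 5].
Step 2: syndromes of r = [9, 9, 3, 4, 8] (all sums mod 11).
  S_0 = Σ v_i r_i = 9·9 + 8·9 + 8·3 + 3·4 + 5·8 = 229 ≡ 9.
  S_1 = Σ v_i α_i r_i = 9·8·9 + 8·9·9 + 8·6·3 + 3·10·4 + 5·4·8 = 1720 ≡ 4.
  α_i^2 mod 11 = [9, 4, 3, 1, 5].
  S_2 = Σ v_i α_i^2 r_i = 9·9·9 + 8·4·9 + 8·3·3 + 3·1·4 + 5·5·8 = 1301 ≡ 3.
  S = (9, 4, 3) ≠ 0, so r is not a codeword (an error is present).
Step 3: locate the error. For a single error e at position i, S_ℓ = v_i·e·α_i^ℓ, so α_err = S_1/S_0.
  S_0^{−1} = 9^{−1} = 5 (mod 11), so α_err = 4·5 = 20 ≡ 9 = α_2. Error position i = 2.
  Consistency check: S_2/S_1 = 3·3 = 9 ≡ 9 = α_err ✓ (single-error assumption holds).
Step 4: error magnitude e = S_0/v_2 = S_0·∏_{j≠2}(α_2 − α_j) = 9·7 = 63 ≡ 8 (mod 11).
Step 5: correct position 2: c_2 = r_2 − e = 9 − 8 ≡ 1 (mod 11). Hence c = [9, 1, 3, 4, 8].
  Check: interpolating c through the α_i gives m(x) = 7 + 3·x (degree < 2) with m(α_i) = c_i for every i, so c is indeed a codeword.


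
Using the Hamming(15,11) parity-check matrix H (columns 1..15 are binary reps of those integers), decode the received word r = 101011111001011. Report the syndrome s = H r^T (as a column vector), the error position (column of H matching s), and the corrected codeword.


s = (1, 0, 1, 0)^T, error position = 10, corrected codeword c = 101011111101011

Compute s = H r^T mod 2 one row at a time:
  s_1 = 1 + 1 + 0 + 0 + 1 + 0 + 1 + 1 = 5 ≡ 1 (mod 2).
  s_2 = 0 + 1 + 1 + 1 + 1 + 0 + 1 + 1 = 6 ≡ 0 (mod 2).
  s_3 = 0 + 1 + 1 + 1 + 0 + 0 + 1 + 1 = 5 ≡ 1 (mod 2).
  s_4 = 1 + 1 + 1 + 1 + 1 + 0 + 0 + 1 = 6 ≡ 0 (mod 2).
s = (1, 0, 1, 0)^T — this equals column 10 of H (binary 1010), so error is at position 10.
Correct: flip bit 10 of r = 101011111001011 to get c = 101011111101011.


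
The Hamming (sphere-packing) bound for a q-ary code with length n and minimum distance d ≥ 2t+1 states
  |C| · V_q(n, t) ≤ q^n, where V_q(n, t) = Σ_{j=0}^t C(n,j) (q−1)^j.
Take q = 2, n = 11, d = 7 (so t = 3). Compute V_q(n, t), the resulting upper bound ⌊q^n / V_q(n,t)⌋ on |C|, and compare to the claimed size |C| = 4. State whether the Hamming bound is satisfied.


V_q(n, t) = 232, q^n = 2048, Hamming bound = 8, |C| = 4 ≤ bound (satisfied).

Step 1: Compute V_q(n, t) = Σ_{j=0}^3 C(n, j) (q−1)^j.
  j = 0: C(11,0)·(1)^0 = 1·1 = 1.
  j = 1: C(11,1)·(1)^1 = 11·1 = 11.
  j = 2: C(11,2)·(1)^2 = 55·1 = 55.
  j = 3: C(11,3)·(1)^3 = 165·1 = 165.
  V_q(n, t) = 1 + 11 + 55 + 165 = 232.
Step 2: q^n = 2^11 = 2048.
Step 3: Hamming bound ⌊q^n / V_q(n,t)⌋ = ⌊2048/232⌋ = 8.
Step 4: Compare |C| = 4 to 8: satisfied.
The claimed |C| lies below the Hamming bound.


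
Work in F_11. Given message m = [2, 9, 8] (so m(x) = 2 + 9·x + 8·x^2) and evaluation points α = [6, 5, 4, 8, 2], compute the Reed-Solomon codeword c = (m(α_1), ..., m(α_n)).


c = [3, 5, 1, 3, 8]

Message polynomial: m(x) = 2 + 9·x + 8·x^2 (mod 11).
For each evaluation point α_i, compute m(α_i) mod 11:
  α_1 = 6: Horner steps 8 → 2 → 3, so m(6) = 3.
  α_2 = 5: Horner steps 8 → 5 → 5, so m(5) = 5.
  α_3 = 4: Horner steps 8 → 8 → 1, so m(4) = 1.
  α_4 = 8: Horner steps 8 → 7 → 3, so m(8) = 3.
  α_5 = 2: Horner steps 8 → 3 → 8, so m(2) = 8.
Codeword c = [3, 5, 1, 3, 8] ∈ F_11^5.


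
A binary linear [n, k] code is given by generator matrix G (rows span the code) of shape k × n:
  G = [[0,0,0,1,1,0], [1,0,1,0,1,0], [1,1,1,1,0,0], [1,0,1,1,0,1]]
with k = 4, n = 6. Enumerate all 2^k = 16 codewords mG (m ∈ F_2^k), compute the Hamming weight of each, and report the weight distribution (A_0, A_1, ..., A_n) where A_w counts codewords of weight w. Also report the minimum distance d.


Weight distribution: A_0 = 1, A_1 = 2, A_2 = 2, A_3 = 4, A_4 = 5, A_5 = 2. Minimum distance d = 1.

Enumerate all 2^4 = 16 messages m ∈ F_2^4.
For each, compute codeword c = mG in F_2^6, then tally its weight.
  m = 0000 → c = 000000, weight = 0.
  m = 1000 → c = 000110, weight = 2.
  m = 0100 → c = 101010, weight = 3.
  m = 1100 → c = 101100, weight = 3.
  m = 0010 → c = 111100, weight = 4.
  m = 1010 → c = 111010, weight = 4.
  m = 0110 → c = 010110, weight = 3.
  m = 1110 → c = 010000, weight = 1.
  m = 0001 → c = 101101, weight = 4.
  m = 1001 → c = 101011, weight = 4.
  m = 0101 → c = 000111, weight = 3.
  m = 1101 → c = 000001, weight = 1.
  m = 0011 → c = 010001, weight = 2.
  m = 1011 → c = 010111, weight = 4.
  m = 0111 → c = 111011, weight = 5.
  m = 1111 → c = 111101, weight = 5.
Tally weights:
  weight 0: 1 codewords.
  weight 1: 2 codewords.
  weight 2: 2 codewords.
  weight 3: 4 codewords.
  weight 4: 5 codewords.
  weight 5: 2 codewords.
Minimum distance d = smallest w > 0 with A_w > 0 = 1.
Sanity: Σ A_w = 16 = 2^4 = 16 ✓.


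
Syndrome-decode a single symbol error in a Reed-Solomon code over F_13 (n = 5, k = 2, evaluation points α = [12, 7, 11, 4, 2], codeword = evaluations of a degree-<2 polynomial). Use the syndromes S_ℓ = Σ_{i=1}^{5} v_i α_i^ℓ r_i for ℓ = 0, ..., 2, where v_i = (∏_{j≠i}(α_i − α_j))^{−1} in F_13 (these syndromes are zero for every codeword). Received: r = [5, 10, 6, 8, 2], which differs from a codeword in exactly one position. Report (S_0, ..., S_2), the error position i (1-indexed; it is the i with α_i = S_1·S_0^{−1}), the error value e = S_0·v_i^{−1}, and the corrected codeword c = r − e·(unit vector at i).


S = (4, 3, 12), error at position 4, error magnitude e = 8, c = [5, 10, 6, 0, 2].

Step 1: column multipliers v_i = (∏_{j≠i}(α_i − α_j))^{−1} mod 13.
  i = 1 (α = 12): (12−7)(12−11)(12−4)(12−2) = 5·1·8·10 = 400 ≡ 10, so v_1 = 10^{−1} = 4 (mod 13).
  i = 2 (α = 7): (7−12)(7−11)(7−4)(7−2) = (−5)·(−4)·3·5 = 300 ≡ 1, so v_2 = 1^{−1} = 1 (mod 13).
  i = 3 (α = 11): (11−12)(11−7)(11−4)(11−2) = (−1)·4·7·9 = −252 ≡ 8, so v_3 = 8^{−1} = 5 (mod 13).
  i = 4 (α = 4): (4−12)(4−7)(4−11)(4−2) = (−8)·(−3)·(−7)·2 = −336 ≡ 2, so v_4 = 2^{−1} = 7 (mod 13).
  i = 5 (α = 2): (2−12)(2−7)(2−11)(2−4) = (−10)·(−5)·(−9)·(−2) = 900 ≡ 3, so v_5 = 3^{−1} = 9 (mod 13).
  v = [4, 1, 5, 7, 9].
Step 2: syndromes of r = [5, 10, 6, 8, 2] (all sums mod 13).
  S_0 = Σ v_i r_i = 4·5 + 1·10 + 5·6 + 7·8 + 9·2 = 134 ≡ 4.
  S_1 = Σ v_i α_i r_i = 4·12·5 + 1·7·10 + 5·11·6 + 7·4·8 + 9·2·2 = 900 ≡ 3.
  α_i^2 mod 13 = [1, 10, 4, 3, 4].
  S_2 = Σ v_i α_i^2 r_i = 4·1·5 + 1·10·10 + 5·4·6 + 7·3·8 + 9·4·2 = 480 ≡ 12.
  S = (4, 3, 12) ≠ 0, so r is not a codeword (an error is present).
Step 3: locate the error. For a single error e at position i, S_ℓ = v_i·e·α_i^ℓ, so α_err = S_1/S_0.
  S_0^{−1} = 4^{−1} = 10 (mod 13), so α_err = 3·10 = 30 ≡ 4 = α_4. Error position i = 4.
  Consistency check: S_2/S_1 = 12·9 = 108 ≡ 4 = α_err ✓ (single-error assumption holds).
Step 4: error magnitude e = S_0/v_4 = S_0·∏_{j≠4}(α_4 − α_j) = 4·2 = 8 ≡ 8 (mod 13).
Step 5: correct position 4: c_4 = r_4 − e = 8 − 8 ≡ 0 (mod 13). Hence c = [5, 10, 6, 0, 2].
  Check: interpolating c through the α_i gives m(x) = 4 + 12·x (degree < 2) with m(α_i) = c_i for every i, so c is indeed a codeword.


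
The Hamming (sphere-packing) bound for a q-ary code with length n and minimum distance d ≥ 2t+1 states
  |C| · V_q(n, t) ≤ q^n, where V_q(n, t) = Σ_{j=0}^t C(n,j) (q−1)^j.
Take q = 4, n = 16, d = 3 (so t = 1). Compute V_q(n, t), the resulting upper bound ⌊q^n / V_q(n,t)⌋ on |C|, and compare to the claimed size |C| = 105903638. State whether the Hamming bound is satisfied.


V_q(n, t) = 49, q^n = 4294967296, Hamming bound = 87652393, |C| = 105903638 > bound (violated).

Step 1: Compute V_q(n, t) = Σ_{j=0}^1 C(n, j) (q−1)^j.
  j = 0: C(16,0)·(3)^0 = 1·1 = 1.
  j = 1: C(16,1)·(3)^1 = 16·3 = 48.
  V_q(n, t) = 1 + 48 = 49.
Step 2: q^n = 4^16 = 4294967296.
Step 3: Hamming bound ⌊q^n / V_q(n,t)⌋ = ⌊4294967296/49⌋ = 87652393.
Step 4: Compare |C| = 105903638 to 87652393: violated.
The claimed |C| lies above the Hamming bound, so no 4-ary code of length 16 with d ≥ 3 can have 105903638 codewords.


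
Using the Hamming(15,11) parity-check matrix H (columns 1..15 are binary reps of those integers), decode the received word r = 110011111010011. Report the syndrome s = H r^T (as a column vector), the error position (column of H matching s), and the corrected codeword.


s = (1, 1, 0, 0)^T, error position = 12, corrected codeword c = 110011111011011

Compute s = H r^T mod 2 one row at a time:
  s_1 = 1 + 1 + 0 + 1 + 0 + 0 + 1 + 1 = 5 ≡ 1 (mod 2).
  s_2 = 0 + 1 + 1 + 1 + 0 + 0 + 1 + 1 = 5 ≡ 1 (mod 2).
  s_3 = 1 + 0 + 1 + 1 + 0 + 1 + 1 + 1 = 6 ≡ 0 (mod 2).
  s_4 = 1 + 0 + 1 + 1 + 1 + 1 + 0 + 1 = 6 ≡ 0 (mod 2).
s = (1, 1, 0, 0)^T — this equals column 12 of H (binary 1100), so error is at position 12.
Correct: flip bit 12 of r = 110011111010011 to get c = 110011111011011.


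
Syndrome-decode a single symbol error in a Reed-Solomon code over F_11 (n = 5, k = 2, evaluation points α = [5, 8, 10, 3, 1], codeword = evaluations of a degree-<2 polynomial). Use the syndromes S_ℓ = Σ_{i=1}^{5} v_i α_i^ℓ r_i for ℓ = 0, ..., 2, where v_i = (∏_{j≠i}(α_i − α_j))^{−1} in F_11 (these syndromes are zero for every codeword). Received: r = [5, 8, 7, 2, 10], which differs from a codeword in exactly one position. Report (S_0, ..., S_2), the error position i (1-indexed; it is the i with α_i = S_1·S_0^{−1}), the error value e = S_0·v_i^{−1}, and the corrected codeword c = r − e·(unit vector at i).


S = (7, 1, 8), error at position 2, error magnitude e = 4, c = [5, 4, 7, 2, 10].

Step 1: column multipliers v_i = (∏_{j≠i}(α_i − α_j))^{−1} mod 11.
  i = 1 (α = 5): (5−8)(5−10)(5−3)(5−1) = (−3)·(−5)·2·4 = 120 ≡ 10, so v_1 = 10^{−1} = 10 (mod 11).
  i = 2 (α = 8): (8−5)(8−10)(8−3)(8−1) = 3·(−2)·5·7 = −210 ≡ 10, so v_2 = 10^{−1} = 10 (mod 11).
  i = 3 (α = 10): (10−5)(10−8)(10−3)(10−1) = 5·2·7·9 = 630 ≡ 3, so v_3 = 3^{−1} = 4 (mod 11).
  i = 4 (α = 3): (3−5)(3−8)(3−10)(3−1) = (−2)·(−5)·(−7)·2 = −140 ≡ 3, so v_4 = 3^{−1} = 4 (mod 11).
  i = 5 (α = 1): (1−5)(1−8)(1−10)(1−3) = (−4)·(−7)·(−9)·(−2) = 504 ≡ 9, so v_5 = 9^{−1} = 5 (mod 11).
  v = [10, 10, 4, 4, 5].
Step 2: syndromes of r = [5, 8, 7, 2, 10] (all sums mod 11).
  S_0 = Σ v_i r_i = 10·5 + 10·8 + 4·7 + 4·2 + 5·10 = 216 ≡ 7.
  S_1 = Σ v_i α_i r_i = 10·5·5 + 10·8·8 + 4·10·7 + 4·3·2 + 5·1·10 = 1244 ≡ 1.
  α_i^2 mod 11 = [3, 9, 1, 9, 1].
  S_2 = Σ v_i α_i^2 r_i = 10·3·5 + 10·9·8 + 4·1·7 + 4·9·2 + 5·1·10 = 1020 ≡ 8.
  S = (7, 1, 8) ≠ 0, so r is not a codeword (an error is present).
Step 3: locate the error. For a single error e at position i, S_ℓ = v_i·e·α_i^ℓ, so α_err = S_1/S_0.
  S_0^{−1} = 7^{−1} = 8 (mod 11), so α_err = 1·8 = 8 ≡ 8 = α_2. Error position i = 2.
  Consistency check: S_2/S_1 = 8·1 = 8 ≡ 8 = α_err ✓ (single-error assumption holds).
Step 4: error magnitude e = S_0/v_2 = S_0·∏_{j≠2}(α_2 − α_j) = 7·10 = 70 ≡ 4 (mod 11).
Step 5: correct position 2: c_2 = r_2 − e = 8 − 4 ≡ 4 (mod 11). Hence c = [5, 4, 7, 2, 10].
  Check: interpolating c through the α_i gives m(x) = 3 + 7·x (degree < 2) with m(α_i) = c_i for every i, so c is indeed a codeword.


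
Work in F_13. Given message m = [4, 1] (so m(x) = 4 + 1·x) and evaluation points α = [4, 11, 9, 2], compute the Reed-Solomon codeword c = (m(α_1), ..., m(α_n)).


c = [8, 2, 0, 6]

Message polynomial: m(x) = 4 + 1·x (mod 13).
For each evaluation point α_i, compute m(α_i) mod 13:
  α_1 = 4: Horner steps 1 → 8, so m(4) = 8.
  α_2 = 11: Horner steps 1 → 2, so m(11) = 2.
  α_3 = 9: Horner steps 1 → 0, so m(9) = 0.
  α_4 = 2: Horner steps 1 → 6, so m(2) = 6.
Codeword c = [8, 2, 0, 6] ∈ F_13^4.


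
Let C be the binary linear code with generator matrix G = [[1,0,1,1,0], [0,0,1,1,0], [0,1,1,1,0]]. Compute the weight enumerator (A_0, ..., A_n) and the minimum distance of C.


Weight distribution: A_0 = 1, A_1 = 2, A_2 = 2, A_3 = 2, A_4 = 1. Minimum distance d = 1.

Enumerate all 2^3 = 8 messages m ∈ F_2^3.
For each, compute codeword c = mG in F_2^5, then tally its weight.
  m = 000 → c = 00000, weight = 0.
  m = 100 → c = 10110, weight = 3.
  m = 010 → c = 00110, weight = 2.
  m = 110 → c = 10000, weight = 1.
  m = 001 → c = 01110, weight = 3.
  m = 101 → c = 11000, weight = 2.
  m = 011 → c = 01000, weight = 1.
  m = 111 → c = 11110, weight = 4.
Tally weights:
  weight 0: 1 codewords.
  weight 1: 2 codewords.
  weight 2: 2 codewords.
  weight 3: 2 codewords.
  weight 4: 1 codewords.
Minimum distance d = smallest w > 0 with A_w > 0 = 1.
Sanity: Σ A_w = 8 = 2^3 = 8 ✓.


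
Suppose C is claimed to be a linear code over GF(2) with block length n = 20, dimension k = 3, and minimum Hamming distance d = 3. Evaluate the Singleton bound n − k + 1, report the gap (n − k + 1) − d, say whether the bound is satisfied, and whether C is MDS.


Singleton RHS = n − k + 1 = 18, slack = 15, bound satisfied, not MDS.

Singleton bound: d ≤ n − k + 1.
Here n = 20, k = 3, so n − k + 1 = 18.
Given d = 3, check d ≤ 18: YES.
Slack = (n − k + 1) − d = 15.
The code is NOT MDS (slack = 15 > 0).
Description: the claimed parameters are [20, 3, 3]_2; such a code would be non-MDS.


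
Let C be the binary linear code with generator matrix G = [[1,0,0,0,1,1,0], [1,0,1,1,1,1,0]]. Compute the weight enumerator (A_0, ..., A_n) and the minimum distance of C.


Weight distribution: A_0 = 1, A_2 = 1, A_3 = 1, A_5 = 1. Minimum distance d = 2.

Enumerate all 2^2 = 4 messages m ∈ F_2^2.
For each, compute codeword c = mG in F_2^7, then tally its weight.
  m = 00 → c = 0000000, weight = 0.
  m = 10 → c = 1000110, weight = 3.
  m = 01 → c = 1011110, weight = 5.
  m = 11 → c = 0011000, weight = 2.
Tally weights:
  weight 0: 1 codewords.
  weight 2: 1 codewords.
  weight 3: 1 codewords.
  weight 5: 1 codewords.
Minimum distance d = smallest w > 0 with A_w > 0 = 2.
Sanity: Σ A_w = 4 = 2^2 = 4 ✓.


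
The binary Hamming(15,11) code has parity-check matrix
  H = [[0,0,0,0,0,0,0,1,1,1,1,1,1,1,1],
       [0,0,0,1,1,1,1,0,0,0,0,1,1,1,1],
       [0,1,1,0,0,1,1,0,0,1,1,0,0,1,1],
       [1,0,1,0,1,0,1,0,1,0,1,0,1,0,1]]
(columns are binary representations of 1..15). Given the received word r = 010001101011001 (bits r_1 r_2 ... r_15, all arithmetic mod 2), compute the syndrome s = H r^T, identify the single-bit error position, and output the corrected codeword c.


s = (0, 0, 1, 0)^T, error position = 2, corrected codeword c = 000001101011001

Compute s = H r^T mod 2 one row at a time:
  s_1 = 0 + 1 + 0 + 1 + 1 + 0 + 0 + 1 = 4 ≡ 0 (mod 2).
  s_2 = 0 + 0 + 1 + 1 + 1 + 0 + 0 + 1 = 4 ≡ 0 (mod 2).
  s_3 = 1 + 0 + 1 + 1 + 0 + 1 + 0 + 1 = 5 ≡ 1 (mod 2).
  s_4 = 0 + 0 + 0 + 1 + 1 + 1 + 0 + 1 = 4 ≡ 0 (mod 2).
s = (0, 0, 1, 0)^T — this equals column 2 of H (binary 0010), so error is at position 2.
Correct: flip bit 2 of r = 010001101011001 to get c = 000001101011001.
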